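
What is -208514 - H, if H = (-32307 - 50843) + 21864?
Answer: -147228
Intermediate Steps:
H = -61286 (H = -83150 + 21864 = -61286)
-208514 - H = -208514 - 1*(-61286) = -208514 + 61286 = -147228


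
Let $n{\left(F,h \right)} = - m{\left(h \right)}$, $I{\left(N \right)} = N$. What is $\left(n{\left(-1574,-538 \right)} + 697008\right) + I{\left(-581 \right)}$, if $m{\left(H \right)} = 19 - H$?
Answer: $695870$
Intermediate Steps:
$n{\left(F,h \right)} = -19 + h$ ($n{\left(F,h \right)} = - (19 - h) = -19 + h$)
$\left(n{\left(-1574,-538 \right)} + 697008\right) + I{\left(-581 \right)} = \left(\left(-19 - 538\right) + 697008\right) - 581 = \left(-557 + 697008\right) - 581 = 696451 - 581 = 695870$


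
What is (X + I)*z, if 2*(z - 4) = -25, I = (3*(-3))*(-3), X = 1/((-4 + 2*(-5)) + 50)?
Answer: -16541/72 ≈ -229.74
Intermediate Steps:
X = 1/36 (X = 1/((-4 - 10) + 50) = 1/(-14 + 50) = 1/36 ≈ 0.027778)
I = 27 (I = -9*(-3) = 27)
z = -17/2 (z = 4 + (½)*(-25) = 4 - 25/2 = -17/2 ≈ -8.5000)
(X + I)*z = (1/36 + 27)*(-17/2) = (973/36)*(-17/2) = -16541/72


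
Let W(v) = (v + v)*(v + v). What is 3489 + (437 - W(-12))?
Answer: 3350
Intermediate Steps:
W(v) = 4*v² (W(v) = (2*v)*(2*v) = 4*v²)
3489 + (437 - W(-12)) = 3489 + (437 - 4*(-12)²) = 3489 + (437 - 4*144) = 3489 + (437 - 1*576) = 3489 + (437 - 576) = 3489 - 139 = 3350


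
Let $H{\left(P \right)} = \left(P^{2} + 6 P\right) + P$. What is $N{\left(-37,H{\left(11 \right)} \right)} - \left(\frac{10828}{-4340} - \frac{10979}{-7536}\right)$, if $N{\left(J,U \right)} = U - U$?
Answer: $\frac{8487737}{8176560} \approx 1.0381$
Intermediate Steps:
$H{\left(P \right)} = P^{2} + 7 P$
$N{\left(J,U \right)} = 0$
$N{\left(-37,H{\left(11 \right)} \right)} - \left(\frac{10828}{-4340} - \frac{10979}{-7536}\right) = 0 - \left(\frac{10828}{-4340} - \frac{10979}{-7536}\right) = 0 - \left(10828 \left(- \frac{1}{4340}\right) - - \frac{10979}{7536}\right) = 0 - \left(- \frac{2707}{1085} + \frac{10979}{7536}\right) = 0 - - \frac{8487737}{8176560} = 0 + \frac{8487737}{8176560} = \frac{8487737}{8176560}$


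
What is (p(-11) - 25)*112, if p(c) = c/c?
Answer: -2688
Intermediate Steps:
p(c) = 1
(p(-11) - 25)*112 = (1 - 25)*112 = -24*112 = -2688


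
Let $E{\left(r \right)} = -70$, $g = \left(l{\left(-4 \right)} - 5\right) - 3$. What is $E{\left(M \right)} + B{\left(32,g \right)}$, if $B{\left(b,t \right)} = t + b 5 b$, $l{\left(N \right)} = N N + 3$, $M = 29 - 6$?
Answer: $5061$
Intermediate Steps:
$M = 23$
$l{\left(N \right)} = 3 + N^{2}$ ($l{\left(N \right)} = N^{2} + 3 = 3 + N^{2}$)
$g = 11$ ($g = \left(\left(3 + \left(-4\right)^{2}\right) - 5\right) - 3 = \left(\left(3 + 16\right) - 5\right) - 3 = \left(19 - 5\right) - 3 = 14 - 3 = 11$)
$B{\left(b,t \right)} = t + 5 b^{2}$
$E{\left(M \right)} + B{\left(32,g \right)} = -70 + \left(11 + 5 \cdot 32^{2}\right) = -70 + \left(11 + 5 \cdot 1024\right) = -70 + \left(11 + 5120\right) = -70 + 5131 = 5061$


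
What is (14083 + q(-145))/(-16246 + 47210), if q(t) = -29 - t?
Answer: 14199/30964 ≈ 0.45856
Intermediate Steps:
(14083 + q(-145))/(-16246 + 47210) = (14083 + (-29 - 1*(-145)))/(-16246 + 47210) = (14083 + (-29 + 145))/30964 = (14083 + 116)*(1/30964) = 14199*(1/30964) = 14199/30964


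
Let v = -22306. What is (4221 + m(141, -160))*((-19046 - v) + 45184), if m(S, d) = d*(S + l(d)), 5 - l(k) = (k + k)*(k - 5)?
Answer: 408327742284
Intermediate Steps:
l(k) = 5 - 2*k*(-5 + k) (l(k) = 5 - (k + k)*(k - 5) = 5 - 2*k*(-5 + k))
m(S, d) = d*(5 + S - 2*d**2 + 10*d) (m(S, d) = d*(S + (5 - 2*d**2 + 10*d)) = d*(5 + S - 2*d**2 + 10*d))
(4221 + m(141, -160))*((-19046 - v) + 45184) = (4221 - 160*(5 + 141 - 2*(-160)**2 + 10*(-160)))*((-19046 - 1*(-22306)) + 45184) = (4221 - 160*(5 + 141 - 2*25600 - 1600))*((-19046 + 22306) + 45184) = (4221 - 160*(5 + 141 - 51200 - 1600))*(3260 + 45184) = (4221 - 160*(-52654))*48444 = (4221 + 8424640)*48444 = 8428861*48444 = 408327742284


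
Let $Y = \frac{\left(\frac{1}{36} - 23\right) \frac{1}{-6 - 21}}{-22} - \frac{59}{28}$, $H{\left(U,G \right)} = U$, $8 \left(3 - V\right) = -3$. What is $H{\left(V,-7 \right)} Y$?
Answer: $- \frac{321203}{44352} \approx -7.2421$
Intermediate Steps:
$V = \frac{27}{8}$ ($V = 3 - - \frac{3}{8} = 3 + \frac{3}{8} = \frac{27}{8} \approx 3.375$)
$Y = - \frac{321203}{149688}$ ($Y = \frac{\frac{1}{36} - 23}{-27} \left(- \frac{1}{22}\right) - \frac{59}{28} = \left(- \frac{827}{36}\right) \left(- \frac{1}{27}\right) \left(- \frac{1}{22}\right) - \frac{59}{28} = \frac{827}{972} \left(- \frac{1}{22}\right) - \frac{59}{28} = - \frac{827}{21384} - \frac{59}{28} = - \frac{321203}{149688} \approx -2.1458$)
$H{\left(V,-7 \right)} Y = \frac{27}{8} \left(- \frac{321203}{149688}\right) = - \frac{321203}{44352}$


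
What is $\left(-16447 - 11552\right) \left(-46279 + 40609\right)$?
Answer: $158754330$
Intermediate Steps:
$\left(-16447 - 11552\right) \left(-46279 + 40609\right) = \left(-27999\right) \left(-5670\right) = 158754330$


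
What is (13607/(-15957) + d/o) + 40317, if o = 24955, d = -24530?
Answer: 3210755602100/79641387 ≈ 40315.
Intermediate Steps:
(13607/(-15957) + d/o) + 40317 = (13607/(-15957) - 24530/24955) + 40317 = (13607*(-1/15957) - 24530*1/24955) + 40317 = (-13607/15957 - 4906/4991) + 40317 = -146197579/79641387 + 40317 = 3210755602100/79641387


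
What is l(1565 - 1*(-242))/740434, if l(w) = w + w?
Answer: 1807/370217 ≈ 0.0048809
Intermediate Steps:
l(w) = 2*w
l(1565 - 1*(-242))/740434 = (2*(1565 - 1*(-242)))/740434 = (2*(1565 + 242))*(1/740434) = (2*1807)*(1/740434) = 3614*(1/740434) = 1807/370217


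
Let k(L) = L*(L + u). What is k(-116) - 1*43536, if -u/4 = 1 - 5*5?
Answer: -41216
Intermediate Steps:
u = 96 (u = -4*(1 - 5*5) = -4*(1 - 25) = -4*(-24) = 96)
k(L) = L*(96 + L) (k(L) = L*(L + 96) = L*(96 + L))
k(-116) - 1*43536 = -116*(96 - 116) - 1*43536 = -116*(-20) - 43536 = 2320 - 43536 = -41216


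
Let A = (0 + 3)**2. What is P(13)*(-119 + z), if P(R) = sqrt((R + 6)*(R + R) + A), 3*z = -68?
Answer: -425*sqrt(503)/3 ≈ -3177.3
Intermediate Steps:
z = -68/3 (z = (1/3)*(-68) = -68/3 ≈ -22.667)
A = 9 (A = 3**2 = 9)
P(R) = sqrt(9 + 2*R*(6 + R)) (P(R) = sqrt((R + 6)*(R + R) + 9) = sqrt((6 + R)*(2*R) + 9) = sqrt(2*R*(6 + R) + 9) = sqrt(9 + 2*R*(6 + R)))
P(13)*(-119 + z) = sqrt(9 + 2*13**2 + 12*13)*(-119 - 68/3) = sqrt(9 + 2*169 + 156)*(-425/3) = sqrt(9 + 338 + 156)*(-425/3) = sqrt(503)*(-425/3) = -425*sqrt(503)/3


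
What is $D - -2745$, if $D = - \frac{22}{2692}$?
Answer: $\frac{3694759}{1346} \approx 2745.0$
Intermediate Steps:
$D = - \frac{11}{1346}$ ($D = \left(-22\right) \frac{1}{2692} = - \frac{11}{1346} \approx -0.0081724$)
$D - -2745 = - \frac{11}{1346} - -2745 = - \frac{11}{1346} + 2745 = \frac{3694759}{1346}$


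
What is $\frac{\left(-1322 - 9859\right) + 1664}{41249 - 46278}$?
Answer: $\frac{9517}{5029} \approx 1.8924$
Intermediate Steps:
$\frac{\left(-1322 - 9859\right) + 1664}{41249 - 46278} = \frac{-11181 + 1664}{-5029} = \left(-9517\right) \left(- \frac{1}{5029}\right) = \frac{9517}{5029}$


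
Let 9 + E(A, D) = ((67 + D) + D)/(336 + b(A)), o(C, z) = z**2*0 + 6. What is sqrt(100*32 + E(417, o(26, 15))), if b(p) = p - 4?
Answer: 47*sqrt(810418)/749 ≈ 56.490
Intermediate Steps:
b(p) = -4 + p
o(C, z) = 6 (o(C, z) = 0 + 6 = 6)
E(A, D) = -9 + (67 + 2*D)/(332 + A) (E(A, D) = -9 + ((67 + D) + D)/(336 + (-4 + A)) = -9 + (67 + 2*D)/(332 + A))
sqrt(100*32 + E(417, o(26, 15))) = sqrt(100*32 + (-2921 - 9*417 + 2*6)/(332 + 417)) = sqrt(3200 + (-2921 - 3753 + 12)/749) = sqrt(3200 + (1/749)*(-6662)) = sqrt(3200 - 6662/749) = sqrt(2390138/749) = 47*sqrt(810418)/749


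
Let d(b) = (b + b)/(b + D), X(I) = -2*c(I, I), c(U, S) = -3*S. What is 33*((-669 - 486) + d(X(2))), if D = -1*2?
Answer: -190179/5 ≈ -38036.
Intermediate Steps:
D = -2
X(I) = 6*I (X(I) = -(-6)*I = 6*I)
d(b) = 2*b/(-2 + b) (d(b) = (b + b)/(b - 2) = (2*b)/(-2 + b) = 2*b/(-2 + b))
33*((-669 - 486) + d(X(2))) = 33*((-669 - 486) + 2*(6*2)/(-2 + 6*2)) = 33*(-1155 + 2*12/(-2 + 12)) = 33*(-1155 + 2*12/10) = 33*(-1155 + 2*12*(⅒)) = 33*(-1155 + 12/5) = 33*(-5763/5) = -190179/5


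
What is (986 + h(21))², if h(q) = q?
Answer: 1014049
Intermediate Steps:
(986 + h(21))² = (986 + 21)² = 1007² = 1014049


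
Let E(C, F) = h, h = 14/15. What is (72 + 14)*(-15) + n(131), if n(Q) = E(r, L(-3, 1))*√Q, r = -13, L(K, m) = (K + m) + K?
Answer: -1290 + 14*√131/15 ≈ -1279.3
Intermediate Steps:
h = 14/15 (h = 14*(1/15) = 14/15 ≈ 0.93333)
L(K, m) = m + 2*K
E(C, F) = 14/15
n(Q) = 14*√Q/15
(72 + 14)*(-15) + n(131) = (72 + 14)*(-15) + 14*√131/15 = 86*(-15) + 14*√131/15 = -1290 + 14*√131/15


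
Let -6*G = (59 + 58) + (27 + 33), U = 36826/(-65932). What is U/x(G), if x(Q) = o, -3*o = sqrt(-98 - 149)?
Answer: -55239*I*sqrt(247)/8142602 ≈ -0.10662*I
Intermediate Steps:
U = -18413/32966 (U = 36826*(-1/65932) = -18413/32966 ≈ -0.55855)
G = -59/2 (G = -((59 + 58) + (27 + 33))/6 = -(117 + 60)/6 = -1/6*177 = -59/2 ≈ -29.500)
o = -I*sqrt(247)/3 (o = -sqrt(-98 - 149)/3 = -I*sqrt(247)/3 ≈ -5.2387*I)
x(Q) = -I*sqrt(247)/3
U/x(G) = -18413*3*I*sqrt(247)/247/32966 = -55239*I*sqrt(247)/8142602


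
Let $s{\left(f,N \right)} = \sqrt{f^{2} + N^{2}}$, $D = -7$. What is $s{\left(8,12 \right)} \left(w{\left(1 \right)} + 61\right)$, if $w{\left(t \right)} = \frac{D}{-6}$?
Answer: $\frac{746 \sqrt{13}}{3} \approx 896.58$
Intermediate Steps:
$s{\left(f,N \right)} = \sqrt{N^{2} + f^{2}}$
$w{\left(t \right)} = \frac{7}{6}$ ($w{\left(t \right)} = - \frac{7}{-6} = \left(-7\right) \left(- \frac{1}{6}\right) = \frac{7}{6}$)
$s{\left(8,12 \right)} \left(w{\left(1 \right)} + 61\right) = \sqrt{12^{2} + 8^{2}} \left(\frac{7}{6} + 61\right) = \sqrt{144 + 64} \cdot \frac{373}{6} = \sqrt{208} \cdot \frac{373}{6} = 4 \sqrt{13} \cdot \frac{373}{6} = \frac{746 \sqrt{13}}{3}$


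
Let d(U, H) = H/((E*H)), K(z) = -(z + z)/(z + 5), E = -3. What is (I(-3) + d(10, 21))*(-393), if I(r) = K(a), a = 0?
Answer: 131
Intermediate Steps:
K(z) = -2*z/(5 + z)
I(r) = 0 (I(r) = -2*0/(5 + 0) = -2*0/5 = -2*0*1/5 = 0)
d(U, H) = -1/3 (d(U, H) = H/((-3*H)) = H*(-1/(3*H)) = -1/3)
(I(-3) + d(10, 21))*(-393) = (0 - 1/3)*(-393) = -1/3*(-393) = 131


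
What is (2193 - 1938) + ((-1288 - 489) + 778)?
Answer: -744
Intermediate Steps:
(2193 - 1938) + ((-1288 - 489) + 778) = 255 + (-1777 + 778) = 255 - 999 = -744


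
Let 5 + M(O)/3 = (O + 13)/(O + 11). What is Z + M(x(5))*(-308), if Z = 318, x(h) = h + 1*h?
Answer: 3926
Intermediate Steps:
x(h) = 2*h (x(h) = h + h = 2*h)
M(O) = -15 + 3*(13 + O)/(11 + O) (M(O) = -15 + 3*((O + 13)/(O + 11)) = -15 + 3*((13 + O)/(11 + O)) = -15 + 3*(13 + O)/(11 + O))
Z + M(x(5))*(-308) = 318 + (6*(-21 - 4*5)/(11 + 2*5))*(-308) = 318 + (6*(-21 - 2*10)/(11 + 10))*(-308) = 318 + (6*(-21 - 20)/21)*(-308) = 318 + (6*(1/21)*(-41))*(-308) = 318 - 82/7*(-308) = 318 + 3608 = 3926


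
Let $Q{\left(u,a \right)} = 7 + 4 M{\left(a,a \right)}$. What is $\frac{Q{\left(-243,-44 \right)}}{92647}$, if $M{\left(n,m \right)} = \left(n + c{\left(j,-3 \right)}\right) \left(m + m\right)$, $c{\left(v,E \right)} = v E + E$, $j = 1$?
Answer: $\frac{17607}{92647} \approx 0.19004$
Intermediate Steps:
$c{\left(v,E \right)} = E + E v$ ($c{\left(v,E \right)} = E v + E = E + E v$)
$M{\left(n,m \right)} = 2 m \left(-6 + n\right)$ ($M{\left(n,m \right)} = \left(n - 3 \left(1 + 1\right)\right) \left(m + m\right) = \left(n - 6\right) 2 m = \left(-6 + n\right) 2 m = 2 m \left(-6 + n\right)$)
$Q{\left(u,a \right)} = 7 + 8 a \left(-6 + a\right)$ ($Q{\left(u,a \right)} = 7 + 4 \cdot 2 a \left(-6 + a\right) = 7 + 8 a \left(-6 + a\right)$)
$\frac{Q{\left(-243,-44 \right)}}{92647} = \frac{7 + 8 \left(-44\right) \left(-6 - 44\right)}{92647} = \left(7 + 8 \left(-44\right) \left(-50\right)\right) \frac{1}{92647} = \left(7 + 17600\right) \frac{1}{92647} = 17607 \cdot \frac{1}{92647} = \frac{17607}{92647}$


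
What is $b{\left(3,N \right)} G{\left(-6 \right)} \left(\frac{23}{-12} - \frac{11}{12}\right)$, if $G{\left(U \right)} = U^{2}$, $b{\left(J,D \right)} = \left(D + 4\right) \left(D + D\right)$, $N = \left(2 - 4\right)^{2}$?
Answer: $-6528$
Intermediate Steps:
$N = 4$ ($N = \left(-2\right)^{2} = 4$)
$b{\left(J,D \right)} = 2 D \left(4 + D\right)$ ($b{\left(J,D \right)} = \left(4 + D\right) 2 D = 2 D \left(4 + D\right)$)
$b{\left(3,N \right)} G{\left(-6 \right)} \left(\frac{23}{-12} - \frac{11}{12}\right) = 2 \cdot 4 \left(4 + 4\right) \left(-6\right)^{2} \left(\frac{23}{-12} - \frac{11}{12}\right) = 2 \cdot 4 \cdot 8 \cdot 36 \left(23 \left(- \frac{1}{12}\right) - \frac{11}{12}\right) = 64 \cdot 36 \left(- \frac{23}{12} - \frac{11}{12}\right) = 2304 \left(- \frac{17}{6}\right) = -6528$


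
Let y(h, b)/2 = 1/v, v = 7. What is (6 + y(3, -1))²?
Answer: 1936/49 ≈ 39.510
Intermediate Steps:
y(h, b) = 2/7
(6 + y(3, -1))² = (6 + 2/7)² = (44/7)² = 1936/49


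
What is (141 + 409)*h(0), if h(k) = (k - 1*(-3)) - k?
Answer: 1650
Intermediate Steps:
h(k) = 3 (h(k) = (k + 3) - k = (3 + k) - k = 3)
(141 + 409)*h(0) = (141 + 409)*3 = 550*3 = 1650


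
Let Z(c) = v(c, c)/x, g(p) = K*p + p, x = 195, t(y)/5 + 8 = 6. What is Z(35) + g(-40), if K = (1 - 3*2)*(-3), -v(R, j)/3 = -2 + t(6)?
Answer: -41588/65 ≈ -639.82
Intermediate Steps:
t(y) = -10 (t(y) = -40 + 5*6 = -40 + 30 = -10)
v(R, j) = 36 (v(R, j) = -3*(-2 - 10) = -3*(-12) = 36)
K = 15 (K = (1 - 6)*(-3) = -5*(-3) = 15)
g(p) = 16*p (g(p) = 15*p + p = 16*p)
Z(c) = 12/65 (Z(c) = 36/195 = 36*(1/195) = 12/65)
Z(35) + g(-40) = 12/65 + 16*(-40) = 12/65 - 640 = -41588/65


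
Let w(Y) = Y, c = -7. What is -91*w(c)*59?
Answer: 37583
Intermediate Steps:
-91*w(c)*59 = -91*(-7)*59 = 637*59 = 37583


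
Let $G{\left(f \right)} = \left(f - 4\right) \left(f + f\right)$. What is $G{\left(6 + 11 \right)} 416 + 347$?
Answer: $184219$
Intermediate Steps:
$G{\left(f \right)} = 2 f \left(-4 + f\right)$ ($G{\left(f \right)} = \left(-4 + f\right) 2 f = 2 f \left(-4 + f\right)$)
$G{\left(6 + 11 \right)} 416 + 347 = 2 \left(6 + 11\right) \left(-4 + \left(6 + 11\right)\right) 416 + 347 = 2 \cdot 17 \left(-4 + 17\right) 416 + 347 = 2 \cdot 17 \cdot 13 \cdot 416 + 347 = 442 \cdot 416 + 347 = 183872 + 347 = 184219$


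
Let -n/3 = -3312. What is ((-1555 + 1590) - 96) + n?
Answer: 9875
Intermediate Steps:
n = 9936 (n = -3*(-3312) = 9936)
((-1555 + 1590) - 96) + n = ((-1555 + 1590) - 96) + 9936 = (35 - 96) + 9936 = -61 + 9936 = 9875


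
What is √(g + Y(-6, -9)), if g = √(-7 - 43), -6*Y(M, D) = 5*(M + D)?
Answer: √(50 + 20*I*√2)/2 ≈ 3.6648 + 0.96473*I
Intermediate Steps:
Y(M, D) = -5*D/6 - 5*M/6 (Y(M, D) = -5*(M + D)/6 = -5*(D + M)/6 = -(5*D + 5*M)/6 = -5*D/6 - 5*M/6)
g = 5*I*√2 (g = √(-50) = 5*I*√2 ≈ 7.0711*I)
√(g + Y(-6, -9)) = √(5*I*√2 + (-⅚*(-9) - ⅚*(-6))) = √(5*I*√2 + (15/2 + 5)) = √(5*I*√2 + 25/2) = √(25/2 + 5*I*√2)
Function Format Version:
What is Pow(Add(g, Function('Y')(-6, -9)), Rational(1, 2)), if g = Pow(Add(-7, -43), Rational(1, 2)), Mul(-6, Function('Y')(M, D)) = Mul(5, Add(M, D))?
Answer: Mul(Rational(1, 2), Pow(Add(50, Mul(20, I, Pow(2, Rational(1, 2)))), Rational(1, 2))) ≈ Add(3.6648, Mul(0.96473, I))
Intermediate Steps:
Function('Y')(M, D) = Add(Mul(Rational(-5, 6), D), Mul(Rational(-5, 6), M)) (Function('Y')(M, D) = Mul(Rational(-1, 6), Mul(5, Add(M, D))) = Mul(Rational(-1, 6), Mul(5, Add(D, M))) = Mul(Rational(-1, 6), Add(Mul(5, D), Mul(5, M))) = Add(Mul(Rational(-5, 6), D), Mul(Rational(-5, 6), M)))
g = Mul(5, I, Pow(2, Rational(1, 2))) (g = Pow(-50, Rational(1, 2)) = Mul(5, I, Pow(2, Rational(1, 2))) ≈ Mul(7.0711, I))
Pow(Add(g, Function('Y')(-6, -9)), Rational(1, 2)) = Pow(Add(Mul(5, I, Pow(2, Rational(1, 2))), Add(Mul(Rational(-5, 6), -9), Mul(Rational(-5, 6), -6))), Rational(1, 2)) = Pow(Add(Mul(5, I, Pow(2, Rational(1, 2))), Add(Rational(15, 2), 5)), Rational(1, 2)) = Pow(Add(Mul(5, I, Pow(2, Rational(1, 2))), Rational(25, 2)), Rational(1, 2)) = Pow(Add(Rational(25, 2), Mul(5, I, Pow(2, Rational(1, 2)))), Rational(1, 2))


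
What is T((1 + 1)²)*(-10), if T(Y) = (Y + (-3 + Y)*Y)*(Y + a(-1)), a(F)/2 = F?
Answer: -160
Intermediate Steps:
a(F) = 2*F
T(Y) = (-2 + Y)*(Y + Y*(-3 + Y)) (T(Y) = (Y + (-3 + Y)*Y)*(Y + 2*(-1)) = (Y + Y*(-3 + Y))*(Y - 2) = (Y + Y*(-3 + Y))*(-2 + Y) = (-2 + Y)*(Y + Y*(-3 + Y)))
T((1 + 1)²)*(-10) = ((1 + 1)²*(4 + ((1 + 1)²)² - 4*(1 + 1)²))*(-10) = (2²*(4 + (2²)² - 4*2²))*(-10) = (4*(4 + 4² - 4*4))*(-10) = (4*(4 + 16 - 16))*(-10) = (4*4)*(-10) = 16*(-10) = -160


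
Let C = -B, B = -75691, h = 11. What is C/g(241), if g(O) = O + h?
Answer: 10813/36 ≈ 300.36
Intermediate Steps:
g(O) = 11 + O (g(O) = O + 11 = 11 + O)
C = 75691 (C = -1*(-75691) = 75691)
C/g(241) = 75691/(11 + 241) = 75691/252 = 75691*(1/252) = 10813/36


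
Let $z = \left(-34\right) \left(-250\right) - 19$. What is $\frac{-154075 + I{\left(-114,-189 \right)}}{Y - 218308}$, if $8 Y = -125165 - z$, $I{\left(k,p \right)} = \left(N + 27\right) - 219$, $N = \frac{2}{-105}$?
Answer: $\frac{64792148}{98705775} \approx 0.65642$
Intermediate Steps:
$z = 8481$ ($z = 8500 - 19 = 8481$)
$N = - \frac{2}{105}$ ($N = 2 \left(- \frac{1}{105}\right) = - \frac{2}{105} \approx -0.019048$)
$I{\left(k,p \right)} = - \frac{20162}{105}$ ($I{\left(k,p \right)} = \left(- \frac{2}{105} + 27\right) - 219 = \frac{2833}{105} - 219 = - \frac{20162}{105}$)
$Y = - \frac{66823}{4}$ ($Y = \frac{-125165 - 8481}{8} = \frac{1}{8} \left(-133646\right) = - \frac{66823}{4} \approx -16706.0$)
$\frac{-154075 + I{\left(-114,-189 \right)}}{Y - 218308} = \frac{-154075 - \frac{20162}{105}}{- \frac{66823}{4} - 218308} = - \frac{16198037}{105 \left(- \frac{940055}{4}\right)} = \left(- \frac{16198037}{105}\right) \left(- \frac{4}{940055}\right) = \frac{64792148}{98705775}$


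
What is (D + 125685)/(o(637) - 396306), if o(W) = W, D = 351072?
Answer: -476757/395669 ≈ -1.2049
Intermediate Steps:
(D + 125685)/(o(637) - 396306) = (351072 + 125685)/(637 - 396306) = 476757/(-395669) = 476757*(-1/395669) = -476757/395669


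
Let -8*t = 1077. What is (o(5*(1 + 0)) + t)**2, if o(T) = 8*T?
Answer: 573049/64 ≈ 8953.9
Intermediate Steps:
t = -1077/8 (t = -1/8*1077 = -1077/8 ≈ -134.63)
(o(5*(1 + 0)) + t)**2 = (8*(5*(1 + 0)) - 1077/8)**2 = (8*(5*1) - 1077/8)**2 = (8*5 - 1077/8)**2 = (40 - 1077/8)**2 = (-757/8)**2 = 573049/64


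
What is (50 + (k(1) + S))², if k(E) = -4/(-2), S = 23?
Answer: 5625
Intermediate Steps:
k(E) = 2 (k(E) = -4*(-½) = 2)
(50 + (k(1) + S))² = (50 + (2 + 23))² = (50 + 25)² = 75² = 5625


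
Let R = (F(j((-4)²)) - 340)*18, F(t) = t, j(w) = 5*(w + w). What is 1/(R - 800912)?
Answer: -1/804152 ≈ -1.2435e-6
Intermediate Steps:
j(w) = 10*w (j(w) = 5*(2*w) = 10*w)
R = -3240 (R = (10*(-4)² - 340)*18 = (10*16 - 340)*18 = (160 - 340)*18 = -180*18 = -3240)
1/(R - 800912) = 1/(-3240 - 800912) = 1/(-804152) = -1/804152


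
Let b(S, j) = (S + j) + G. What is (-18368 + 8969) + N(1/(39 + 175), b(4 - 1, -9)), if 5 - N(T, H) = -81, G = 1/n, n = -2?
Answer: -9313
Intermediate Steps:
G = -½ (G = 1/(-2) = -½ ≈ -0.50000)
b(S, j) = -½ + S + j (b(S, j) = (S + j) - ½ = -½ + S + j)
N(T, H) = 86 (N(T, H) = 5 - 1*(-81) = 5 + 81 = 86)
(-18368 + 8969) + N(1/(39 + 175), b(4 - 1, -9)) = (-18368 + 8969) + 86 = -9399 + 86 = -9313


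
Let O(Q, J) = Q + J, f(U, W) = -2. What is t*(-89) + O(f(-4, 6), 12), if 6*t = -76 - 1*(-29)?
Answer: 4243/6 ≈ 707.17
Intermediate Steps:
t = -47/6 (t = (-76 - 1*(-29))/6 = (-76 + 29)/6 = (⅙)*(-47) = -47/6 ≈ -7.8333)
O(Q, J) = J + Q
t*(-89) + O(f(-4, 6), 12) = -47/6*(-89) + (12 - 2) = 4183/6 + 10 = 4243/6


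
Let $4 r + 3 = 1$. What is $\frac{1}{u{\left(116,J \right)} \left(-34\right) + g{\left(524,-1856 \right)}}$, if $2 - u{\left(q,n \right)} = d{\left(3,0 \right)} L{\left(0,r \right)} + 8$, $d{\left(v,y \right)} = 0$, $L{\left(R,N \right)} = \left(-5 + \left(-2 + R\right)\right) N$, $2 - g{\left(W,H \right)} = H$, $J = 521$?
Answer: $\frac{1}{2062} \approx 0.00048497$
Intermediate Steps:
$g{\left(W,H \right)} = 2 - H$
$r = - \frac{1}{2}$ ($r = - \frac{3}{4} + \frac{1}{4} \cdot 1 = - \frac{3}{4} + \frac{1}{4} = - \frac{1}{2} \approx -0.5$)
$L{\left(R,N \right)} = N \left(-7 + R\right)$ ($L{\left(R,N \right)} = \left(-7 + R\right) N = N \left(-7 + R\right)$)
$u{\left(q,n \right)} = -6$ ($u{\left(q,n \right)} = 2 - \left(0 \left(- \frac{-7 + 0}{2}\right) + 8\right) = 2 - \left(0 \left(\left(- \frac{1}{2}\right) \left(-7\right)\right) + 8\right) = 2 - \left(0 \cdot \frac{7}{2} + 8\right) = 2 - \left(0 + 8\right) = 2 - 8 = -6$)
$\frac{1}{u{\left(116,J \right)} \left(-34\right) + g{\left(524,-1856 \right)}} = \frac{1}{\left(-6\right) \left(-34\right) + \left(2 - -1856\right)} = \frac{1}{204 + \left(2 + 1856\right)} = \frac{1}{204 + 1858} = \frac{1}{2062}$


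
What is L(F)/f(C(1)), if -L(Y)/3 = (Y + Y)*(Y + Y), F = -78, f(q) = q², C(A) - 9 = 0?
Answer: -2704/3 ≈ -901.33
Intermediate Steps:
C(A) = 9 (C(A) = 9 + 0 = 9)
L(Y) = -12*Y² (L(Y) = -3*(Y + Y)*(Y + Y) = -3*2*Y*2*Y = -12*Y²)
L(F)/f(C(1)) = (-12*(-78)²)/(9²) = -12*6084/81 = -73008*1/81 = -2704/3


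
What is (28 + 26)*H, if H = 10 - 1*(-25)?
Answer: 1890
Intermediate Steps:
H = 35 (H = 10 + 25 = 35)
(28 + 26)*H = (28 + 26)*35 = 54*35 = 1890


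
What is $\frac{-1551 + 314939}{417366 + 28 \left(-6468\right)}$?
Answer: $\frac{156694}{118131} \approx 1.3264$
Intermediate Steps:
$\frac{-1551 + 314939}{417366 + 28 \left(-6468\right)} = \frac{313388}{417366 - 181104} = \frac{313388}{236262} = 313388 \cdot \frac{1}{236262} = \frac{156694}{118131}$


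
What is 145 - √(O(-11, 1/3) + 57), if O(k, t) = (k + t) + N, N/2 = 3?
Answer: 145 - √471/3 ≈ 137.77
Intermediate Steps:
N = 6 (N = 2*3 = 6)
O(k, t) = 6 + k + t (O(k, t) = (k + t) + 6 = 6 + k + t)
145 - √(O(-11, 1/3) + 57) = 145 - √((6 - 11 + 1/3) + 57) = 145 - √((6 - 11 + ⅓) + 57) = 145 - √(-14/3 + 57) = 145 - √(157/3) = 145 - √471/3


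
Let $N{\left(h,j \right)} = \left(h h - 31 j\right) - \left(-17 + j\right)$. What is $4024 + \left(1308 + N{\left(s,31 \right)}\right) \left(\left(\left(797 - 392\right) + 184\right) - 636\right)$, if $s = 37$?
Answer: $-75970$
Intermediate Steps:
$N{\left(h,j \right)} = 17 + h^{2} - 32 j$ ($N{\left(h,j \right)} = \left(h^{2} - 31 j\right) - \left(-17 + j\right) = 17 + h^{2} - 32 j$)
$4024 + \left(1308 + N{\left(s,31 \right)}\right) \left(\left(\left(797 - 392\right) + 184\right) - 636\right) = 4024 + \left(1308 + \left(17 + 37^{2} - 992\right)\right) \left(\left(\left(797 - 392\right) + 184\right) - 636\right) = 4024 + \left(1308 + \left(17 + 1369 - 992\right)\right) \left(\left(405 + 184\right) - 636\right) = 4024 + \left(1308 + 394\right) \left(589 - 636\right) = 4024 + 1702 \left(-47\right) = 4024 - 79994 = -75970$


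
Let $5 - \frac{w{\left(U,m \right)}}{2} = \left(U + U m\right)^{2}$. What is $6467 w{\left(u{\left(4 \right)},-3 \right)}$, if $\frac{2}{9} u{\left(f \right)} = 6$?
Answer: $-37650874$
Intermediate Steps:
$u{\left(f \right)} = 27$ ($u{\left(f \right)} = \frac{9}{2} \cdot 6 = 27$)
$w{\left(U,m \right)} = 10 - 2 \left(U + U m\right)^{2}$
$6467 w{\left(u{\left(4 \right)},-3 \right)} = 6467 \left(10 - 2 \cdot 27^{2} \left(1 - 3\right)^{2}\right) = 6467 \left(10 - 1458 \left(-2\right)^{2}\right) = 6467 \left(10 - 1458 \cdot 4\right) = 6467 \left(10 - 5832\right) = 6467 \left(-5822\right) = -37650874$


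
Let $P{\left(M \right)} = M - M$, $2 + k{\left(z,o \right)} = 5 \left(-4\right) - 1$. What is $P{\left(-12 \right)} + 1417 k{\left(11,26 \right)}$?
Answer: $-32591$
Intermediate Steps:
$k{\left(z,o \right)} = -23$ ($k{\left(z,o \right)} = -2 + \left(5 \left(-4\right) - 1\right) = -2 - 21 = -23$)
$P{\left(M \right)} = 0$
$P{\left(-12 \right)} + 1417 k{\left(11,26 \right)} = 0 + 1417 \left(-23\right) = 0 - 32591 = -32591$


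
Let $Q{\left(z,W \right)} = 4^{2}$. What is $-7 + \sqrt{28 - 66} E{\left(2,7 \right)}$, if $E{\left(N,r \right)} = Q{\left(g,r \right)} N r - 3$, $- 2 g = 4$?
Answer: $-7 + 221 i \sqrt{38} \approx -7.0 + 1362.3 i$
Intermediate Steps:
$g = -2$ ($g = \left(- \frac{1}{2}\right) 4 = -2$)
$Q{\left(z,W \right)} = 16$
$E{\left(N,r \right)} = -3 + 16 N r$ ($E{\left(N,r \right)} = 16 N r - 3 = -3 + 16 N r$)
$-7 + \sqrt{28 - 66} E{\left(2,7 \right)} = -7 + \sqrt{28 - 66} \left(-3 + 16 \cdot 2 \cdot 7\right) = -7 + \sqrt{-38} \left(-3 + 224\right) = -7 + i \sqrt{38} \cdot 221 = -7 + 221 i \sqrt{38}$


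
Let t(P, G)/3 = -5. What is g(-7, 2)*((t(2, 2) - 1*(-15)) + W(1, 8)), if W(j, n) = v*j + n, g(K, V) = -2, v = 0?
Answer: -16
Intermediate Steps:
t(P, G) = -15 (t(P, G) = 3*(-5) = -15)
W(j, n) = n (W(j, n) = 0*j + n = 0 + n = n)
g(-7, 2)*((t(2, 2) - 1*(-15)) + W(1, 8)) = -2*((-15 - 1*(-15)) + 8) = -2*((-15 + 15) + 8) = -2*(0 + 8) = -2*8 = -16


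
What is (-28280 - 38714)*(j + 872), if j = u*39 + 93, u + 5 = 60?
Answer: -208351340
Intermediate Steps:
u = 55 (u = -5 + 60 = 55)
j = 2238 (j = 55*39 + 93 = 2145 + 93 = 2238)
(-28280 - 38714)*(j + 872) = (-28280 - 38714)*(2238 + 872) = -66994*3110 = -208351340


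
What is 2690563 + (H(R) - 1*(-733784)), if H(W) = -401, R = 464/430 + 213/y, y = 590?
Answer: 3423946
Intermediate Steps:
R = 7307/5074 (R = 464/430 + 213/590 = 464*(1/430) + 213*(1/590) = 232/215 + 213/590 = 7307/5074 ≈ 1.4401)
2690563 + (H(R) - 1*(-733784)) = 2690563 + (-401 - 1*(-733784)) = 2690563 + (-401 + 733784) = 2690563 + 733383 = 3423946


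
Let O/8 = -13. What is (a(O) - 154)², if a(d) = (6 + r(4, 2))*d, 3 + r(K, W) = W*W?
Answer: 777924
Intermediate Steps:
O = -104 (O = 8*(-13) = -104)
r(K, W) = -3 + W² (r(K, W) = -3 + W*W = -3 + W²)
a(d) = 7*d (a(d) = (6 + (-3 + 2²))*d = (6 + (-3 + 4))*d = (6 + 1)*d = 7*d)
(a(O) - 154)² = (7*(-104) - 154)² = (-728 - 154)² = (-882)² = 777924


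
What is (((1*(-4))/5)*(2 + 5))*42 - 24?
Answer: -1296/5 ≈ -259.20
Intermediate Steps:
(((1*(-4))/5)*(2 + 5))*42 - 24 = (-4*⅕*7)*42 - 24 = -⅘*7*42 - 24 = -28/5*42 - 24 = -1176/5 - 24 = -1296/5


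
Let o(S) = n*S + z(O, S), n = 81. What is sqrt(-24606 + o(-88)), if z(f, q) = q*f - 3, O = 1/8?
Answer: 2*I*sqrt(7937) ≈ 178.18*I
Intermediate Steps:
O = 1/8 ≈ 0.12500
z(f, q) = -3 + f*q (z(f, q) = f*q - 3 = -3 + f*q)
o(S) = -3 + 649*S/8 (o(S) = 81*S + (-3 + S/8) = -3 + 649*S/8)
sqrt(-24606 + o(-88)) = sqrt(-24606 + (-3 + (649/8)*(-88))) = sqrt(-24606 + (-3 - 7139)) = sqrt(-24606 - 7142) = sqrt(-31748) = 2*I*sqrt(7937)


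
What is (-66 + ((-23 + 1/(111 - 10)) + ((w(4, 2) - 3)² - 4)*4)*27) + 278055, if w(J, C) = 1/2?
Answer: 28038738/101 ≈ 2.7761e+5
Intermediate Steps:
w(J, C) = ½
(-66 + ((-23 + 1/(111 - 10)) + ((w(4, 2) - 3)² - 4)*4)*27) + 278055 = (-66 + ((-23 + 1/(111 - 10)) + ((½ - 3)² - 4)*4)*27) + 278055 = (-66 + ((-23 + 1/101) + ((-5/2)² - 4)*4)*27) + 278055 = (-66 + ((-23 + 1/101) + (25/4 - 4)*4)*27) + 278055 = (-66 + (-2322/101 + (9/4)*4)*27) + 278055 = (-66 + (-2322/101 + 9)*27) + 278055 = (-66 - 1413/101*27) + 278055 = (-66 - 38151/101) + 278055 = -44817/101 + 278055 = 28038738/101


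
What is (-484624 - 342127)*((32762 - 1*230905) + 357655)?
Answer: -131876705512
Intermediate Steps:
(-484624 - 342127)*((32762 - 1*230905) + 357655) = -826751*((32762 - 230905) + 357655) = -826751*(-198143 + 357655) = -826751*159512 = -131876705512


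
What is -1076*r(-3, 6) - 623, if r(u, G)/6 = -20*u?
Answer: -387983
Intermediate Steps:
r(u, G) = -120*u (r(u, G) = 6*(-20*u) = -120*u)
-1076*r(-3, 6) - 623 = -(-129120)*(-3) - 623 = -1076*360 - 623 = -387360 - 623 = -387983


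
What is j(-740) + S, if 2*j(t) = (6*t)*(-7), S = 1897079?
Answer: 1912619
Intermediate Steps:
j(t) = -21*t (j(t) = ((6*t)*(-7))/2 = (-42*t)/2 = -21*t)
j(-740) + S = -21*(-740) + 1897079 = 15540 + 1897079 = 1912619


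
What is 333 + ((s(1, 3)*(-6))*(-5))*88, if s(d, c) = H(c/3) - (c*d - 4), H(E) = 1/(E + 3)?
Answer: 3633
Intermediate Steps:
H(E) = 1/(3 + E)
s(d, c) = 4 + 1/(3 + c/3) - c*d (s(d, c) = 1/(3 + c/3) - (c*d - 4) = 1/(3 + c*(⅓)) - (-4 + c*d) = 1/(3 + c/3) + (4 - c*d) = 4 + 1/(3 + c/3) - c*d)
333 + ((s(1, 3)*(-6))*(-5))*88 = 333 + ((((3 + (4 - 1*3*1)*(9 + 3))/(9 + 3))*(-6))*(-5))*88 = 333 + ((((3 + (4 - 3)*12)/12)*(-6))*(-5))*88 = 333 + ((((3 + 1*12)/12)*(-6))*(-5))*88 = 333 + ((((3 + 12)/12)*(-6))*(-5))*88 = 333 + ((((1/12)*15)*(-6))*(-5))*88 = 333 + (((5/4)*(-6))*(-5))*88 = 333 - 15/2*(-5)*88 = 333 + (75/2)*88 = 333 + 3300 = 3633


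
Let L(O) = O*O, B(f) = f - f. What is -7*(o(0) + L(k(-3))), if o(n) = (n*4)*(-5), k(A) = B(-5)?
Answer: 0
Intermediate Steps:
B(f) = 0
k(A) = 0
o(n) = -20*n (o(n) = (4*n)*(-5) = -20*n)
L(O) = O²
-7*(o(0) + L(k(-3))) = -7*(-20*0 + 0²) = -7*(0 + 0) = -7*0 = 0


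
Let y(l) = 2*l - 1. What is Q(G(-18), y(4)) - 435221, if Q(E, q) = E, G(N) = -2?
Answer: -435223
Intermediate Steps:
y(l) = -1 + 2*l
Q(G(-18), y(4)) - 435221 = -2 - 435221 = -435223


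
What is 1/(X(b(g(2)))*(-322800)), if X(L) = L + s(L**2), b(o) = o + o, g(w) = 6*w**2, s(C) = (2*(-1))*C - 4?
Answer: 1/1473259200 ≈ 6.7877e-10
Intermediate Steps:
s(C) = -4 - 2*C (s(C) = -2*C - 4 = -4 - 2*C)
b(o) = 2*o
X(L) = -4 + L - 2*L**2 (X(L) = L + (-4 - 2*L**2) = -4 + L - 2*L**2)
1/(X(b(g(2)))*(-322800)) = 1/((-4 + 2*(6*2**2) - 2*(2*(6*2**2))**2)*(-322800)) = 1/((-4 + 2*(6*4) - 2*(2*(6*4))**2)*(-322800)) = 1/((-4 + 2*24 - 2*(2*24)**2)*(-322800)) = 1/((-4 + 48 - 2*48**2)*(-322800)) = 1/((-4 + 48 - 2*2304)*(-322800)) = 1/((-4 + 48 - 4608)*(-322800)) = 1/(-4564*(-322800)) = 1/1473259200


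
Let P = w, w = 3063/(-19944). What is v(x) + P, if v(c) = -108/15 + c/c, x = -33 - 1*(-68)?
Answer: -211193/33240 ≈ -6.3536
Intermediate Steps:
x = 35 (x = -33 + 68 = 35)
v(c) = -31/5 (v(c) = -108*1/15 + 1 = -36/5 + 1 = -31/5)
w = -1021/6648 (w = 3063*(-1/19944) = -1021/6648 ≈ -0.15358)
P = -1021/6648 ≈ -0.15358
v(x) + P = -31/5 - 1021/6648 = -211193/33240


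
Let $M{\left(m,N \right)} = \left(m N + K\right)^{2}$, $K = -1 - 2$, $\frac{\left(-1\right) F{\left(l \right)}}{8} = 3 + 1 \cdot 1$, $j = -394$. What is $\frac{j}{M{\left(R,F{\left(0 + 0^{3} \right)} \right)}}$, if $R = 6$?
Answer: $- \frac{394}{38025} \approx -0.010362$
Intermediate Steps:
$F{\left(l \right)} = -32$ ($F{\left(l \right)} = - 8 \left(3 + 1 \cdot 1\right) = - 8 \left(3 + 1\right) = \left(-8\right) 4 = -32$)
$K = -3$ ($K = -1 - 2 = -3$)
$M{\left(m,N \right)} = \left(-3 + N m\right)^{2}$ ($M{\left(m,N \right)} = \left(m N - 3\right)^{2} = \left(N m - 3\right)^{2} = \left(-3 + N m\right)^{2}$)
$\frac{j}{M{\left(R,F{\left(0 + 0^{3} \right)} \right)}} = - \frac{394}{\left(-3 - 192\right)^{2}} = - \frac{394}{\left(-195\right)^{2}} = - \frac{394}{38025}$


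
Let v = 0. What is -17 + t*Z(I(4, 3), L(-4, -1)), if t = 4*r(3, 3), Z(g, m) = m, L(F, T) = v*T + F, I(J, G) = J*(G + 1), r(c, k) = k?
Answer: -65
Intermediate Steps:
I(J, G) = J*(1 + G)
L(F, T) = F (L(F, T) = 0*T + F = 0 + F = F)
t = 12 (t = 4*3 = 12)
-17 + t*Z(I(4, 3), L(-4, -1)) = -17 + 12*(-4) = -17 - 48 = -65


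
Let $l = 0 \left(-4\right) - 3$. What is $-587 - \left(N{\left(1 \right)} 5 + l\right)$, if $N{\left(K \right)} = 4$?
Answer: $-604$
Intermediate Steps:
$l = -3$ ($l = 0 - 3 = -3$)
$-587 - \left(N{\left(1 \right)} 5 + l\right) = -587 - \left(4 \cdot 5 - 3\right) = -587 - \left(20 - 3\right) = -587 - 17 = -604$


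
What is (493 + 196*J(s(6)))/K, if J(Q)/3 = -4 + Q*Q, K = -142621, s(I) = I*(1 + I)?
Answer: -1035373/142621 ≈ -7.2596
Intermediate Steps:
J(Q) = -12 + 3*Q² (J(Q) = 3*(-4 + Q*Q) = 3*(-4 + Q²) = -12 + 3*Q²)
(493 + 196*J(s(6)))/K = (493 + 196*(-12 + 3*(6*(1 + 6))²))/(-142621) = (493 + 196*(-12 + 3*(6*7)²))*(-1/142621) = (493 + 196*(-12 + 3*42²))*(-1/142621) = (493 + 196*(-12 + 3*1764))*(-1/142621) = (493 + 196*(-12 + 5292))*(-1/142621) = (493 + 196*5280)*(-1/142621) = (493 + 1034880)*(-1/142621) = 1035373*(-1/142621) = -1035373/142621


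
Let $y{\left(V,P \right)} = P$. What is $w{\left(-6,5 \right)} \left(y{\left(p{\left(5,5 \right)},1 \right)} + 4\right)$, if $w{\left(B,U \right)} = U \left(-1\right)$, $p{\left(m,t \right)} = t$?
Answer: $-25$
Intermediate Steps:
$w{\left(B,U \right)} = - U$
$w{\left(-6,5 \right)} \left(y{\left(p{\left(5,5 \right)},1 \right)} + 4\right) = \left(-1\right) 5 \left(1 + 4\right) = \left(-5\right) 5 = -25$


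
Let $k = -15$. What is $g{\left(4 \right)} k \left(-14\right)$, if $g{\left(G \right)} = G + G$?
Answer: $1680$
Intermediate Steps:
$g{\left(G \right)} = 2 G$
$g{\left(4 \right)} k \left(-14\right) = 2 \cdot 4 \left(-15\right) \left(-14\right) = 8 \left(-15\right) \left(-14\right) = \left(-120\right) \left(-14\right) = 1680$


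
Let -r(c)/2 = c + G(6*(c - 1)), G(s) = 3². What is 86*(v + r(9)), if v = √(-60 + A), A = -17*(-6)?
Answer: -3096 + 86*√42 ≈ -2538.7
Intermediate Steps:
G(s) = 9
A = 102
r(c) = -18 - 2*c (r(c) = -2*(c + 9) = -2*(9 + c) = -18 - 2*c)
v = √42 (v = √(-60 + 102) = √42 ≈ 6.4807)
86*(v + r(9)) = 86*(√42 + (-18 - 2*9)) = 86*(√42 + (-18 - 18)) = 86*(√42 - 36) = 86*(-36 + √42) = -3096 + 86*√42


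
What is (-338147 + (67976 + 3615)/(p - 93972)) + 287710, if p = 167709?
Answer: -3719001478/73737 ≈ -50436.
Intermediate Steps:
(-338147 + (67976 + 3615)/(p - 93972)) + 287710 = (-338147 + (67976 + 3615)/(167709 - 93972)) + 287710 = (-338147 + 71591/73737) + 287710 = -24933873748/73737 + 287710 = -3719001478/73737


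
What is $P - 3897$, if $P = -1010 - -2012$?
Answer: $-2895$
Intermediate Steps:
$P = 1002$ ($P = -1010 + 2012 = 1002$)
$P - 3897 = 1002 - 3897 = -2895$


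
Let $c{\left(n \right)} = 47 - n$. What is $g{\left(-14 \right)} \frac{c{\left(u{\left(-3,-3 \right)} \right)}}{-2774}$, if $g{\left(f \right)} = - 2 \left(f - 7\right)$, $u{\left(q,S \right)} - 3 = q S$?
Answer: $- \frac{735}{1387} \approx -0.52992$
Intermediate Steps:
$u{\left(q,S \right)} = 3 + S q$ ($u{\left(q,S \right)} = 3 + q S = 3 + S q$)
$g{\left(f \right)} = 14 - 2 f$ ($g{\left(f \right)} = - 2 \left(-7 + f\right) = 14 - 2 f$)
$g{\left(-14 \right)} \frac{c{\left(u{\left(-3,-3 \right)} \right)}}{-2774} = \left(14 - -28\right) \frac{47 - \left(3 - -9\right)}{-2774} = \left(14 + 28\right) \left(47 - \left(3 + 9\right)\right) \left(- \frac{1}{2774}\right) = 42 \left(47 - 12\right) \left(- \frac{1}{2774}\right) = 42 \cdot 35 \left(- \frac{1}{2774}\right) = 42 \left(- \frac{35}{2774}\right) = - \frac{735}{1387}$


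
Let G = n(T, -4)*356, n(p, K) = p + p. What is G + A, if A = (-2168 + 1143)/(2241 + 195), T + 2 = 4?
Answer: 3467839/2436 ≈ 1423.6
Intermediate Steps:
T = 2 (T = -2 + 4 = 2)
n(p, K) = 2*p
A = -1025/2436 ≈ -0.42077
G = 1424 (G = (2*2)*356 = 4*356 = 1424)
G + A = 1424 - 1025/2436 = 3467839/2436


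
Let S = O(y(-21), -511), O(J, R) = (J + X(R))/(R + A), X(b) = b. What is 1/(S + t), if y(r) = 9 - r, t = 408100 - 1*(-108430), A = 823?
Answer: 24/12396683 ≈ 1.9360e-6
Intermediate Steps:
t = 516530 (t = 408100 + 108430 = 516530)
O(J, R) = (J + R)/(823 + R) (O(J, R) = (J + R)/(R + 823) = (J + R)/(823 + R))
S = -37/24 (S = ((9 - 1*(-21)) - 511)/(823 - 511) = ((9 + 21) - 511)/312 = (30 - 511)/312 = (1/312)*(-481) = -37/24 ≈ -1.5417)
1/(S + t) = 1/(-37/24 + 516530) = 1/(12396683/24) = 24/12396683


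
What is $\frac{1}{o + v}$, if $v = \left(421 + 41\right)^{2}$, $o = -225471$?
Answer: $- \frac{1}{12027} \approx -8.3146 \cdot 10^{-5}$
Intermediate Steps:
$v = 213444$ ($v = 462^{2} = 213444$)
$\frac{1}{o + v} = \frac{1}{-225471 + 213444} = \frac{1}{-12027} = - \frac{1}{12027}$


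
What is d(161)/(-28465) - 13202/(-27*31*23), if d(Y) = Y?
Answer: 16204153/23825205 ≈ 0.68013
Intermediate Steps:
d(161)/(-28465) - 13202/(-27*31*23) = 161/(-28465) - 13202/(-27*31*23) = 161*(-1/28465) - 13202/((-837*23)) = -161/28465 - 13202/(-19251) = -161/28465 - 13202*(-1/19251) = -161/28465 + 574/837 = 16204153/23825205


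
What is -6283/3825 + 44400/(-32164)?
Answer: -321727/106425 ≈ -3.0230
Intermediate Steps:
-6283/3825 + 44400/(-32164) = -6283*1/3825 + 44400*(-1/32164) = -6283/3825 - 11100/8041 = -321727/106425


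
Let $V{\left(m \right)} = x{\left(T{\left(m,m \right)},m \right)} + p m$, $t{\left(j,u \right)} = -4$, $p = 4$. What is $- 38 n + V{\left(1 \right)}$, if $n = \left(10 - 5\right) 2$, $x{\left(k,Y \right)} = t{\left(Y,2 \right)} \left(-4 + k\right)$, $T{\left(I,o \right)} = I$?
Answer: $-364$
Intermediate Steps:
$x{\left(k,Y \right)} = 16 - 4 k$ ($x{\left(k,Y \right)} = - 4 \left(-4 + k\right) = 16 - 4 k$)
$n = 10$ ($n = 5 \cdot 2 = 10$)
$V{\left(m \right)} = 16$ ($V{\left(m \right)} = \left(16 - 4 m\right) + 4 m = 16$)
$- 38 n + V{\left(1 \right)} = \left(-38\right) 10 + 16 = -380 + 16 = -364$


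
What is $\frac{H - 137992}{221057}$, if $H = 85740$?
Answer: $- \frac{52252}{221057} \approx -0.23637$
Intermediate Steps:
$\frac{H - 137992}{221057} = \frac{85740 - 137992}{221057} = \left(-52252\right) \frac{1}{221057} = - \frac{52252}{221057}$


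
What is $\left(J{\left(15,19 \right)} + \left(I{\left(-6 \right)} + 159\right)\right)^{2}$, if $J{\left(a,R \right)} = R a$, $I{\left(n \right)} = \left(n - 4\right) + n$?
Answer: $183184$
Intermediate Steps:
$I{\left(n \right)} = -4 + 2 n$ ($I{\left(n \right)} = \left(-4 + n\right) + n = -4 + 2 n$)
$\left(J{\left(15,19 \right)} + \left(I{\left(-6 \right)} + 159\right)\right)^{2} = \left(19 \cdot 15 + \left(\left(-4 + 2 \left(-6\right)\right) + 159\right)\right)^{2} = \left(285 + \left(\left(-4 - 12\right) + 159\right)\right)^{2} = \left(285 + \left(-16 + 159\right)\right)^{2} = \left(285 + 143\right)^{2} = 428^{2} = 183184$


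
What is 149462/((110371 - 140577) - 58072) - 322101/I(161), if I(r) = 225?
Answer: -1581558946/1103475 ≈ -1433.3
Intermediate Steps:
149462/((110371 - 140577) - 58072) - 322101/I(161) = 149462/((110371 - 140577) - 58072) - 322101/225 = 149462/(-30206 - 58072) - 322101*1/225 = 149462/(-88278) - 35789/25 = 149462*(-1/88278) - 35789/25 = -74731/44139 - 35789/25 = -1581558946/1103475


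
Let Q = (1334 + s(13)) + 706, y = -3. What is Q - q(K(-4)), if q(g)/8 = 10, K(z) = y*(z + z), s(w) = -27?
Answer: 1933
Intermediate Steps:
K(z) = -6*z (K(z) = -3*(z + z) = -6*z)
q(g) = 80 (q(g) = 8*10 = 80)
Q = 2013 (Q = (1334 - 27) + 706 = 1307 + 706 = 2013)
Q - q(K(-4)) = 2013 - 1*80 = 2013 - 80 = 1933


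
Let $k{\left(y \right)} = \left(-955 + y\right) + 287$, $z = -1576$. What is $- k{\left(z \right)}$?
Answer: $2244$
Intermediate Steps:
$k{\left(y \right)} = -668 + y$
$- k{\left(z \right)} = - (-668 - 1576) = \left(-1\right) \left(-2244\right) = 2244$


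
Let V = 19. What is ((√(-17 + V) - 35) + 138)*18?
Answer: 1854 + 18*√2 ≈ 1879.5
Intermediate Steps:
((√(-17 + V) - 35) + 138)*18 = ((√(-17 + 19) - 35) + 138)*18 = ((√2 - 35) + 138)*18 = ((-35 + √2) + 138)*18 = (103 + √2)*18 = 1854 + 18*√2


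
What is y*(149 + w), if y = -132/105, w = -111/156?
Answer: -84821/455 ≈ -186.42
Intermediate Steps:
w = -37/52 (w = -111*1/156 = -37/52 ≈ -0.71154)
y = -44/35 (y = -132*1/105 = -44/35 ≈ -1.2571)
y*(149 + w) = -44*(149 - 37/52)/35 = -44/35*7711/52 = -84821/455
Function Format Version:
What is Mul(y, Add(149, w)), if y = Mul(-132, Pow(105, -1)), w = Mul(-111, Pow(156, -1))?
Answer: Rational(-84821, 455) ≈ -186.42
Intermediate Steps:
w = Rational(-37, 52) (w = Mul(-111, Rational(1, 156)) = Rational(-37, 52) ≈ -0.71154)
y = Rational(-44, 35) (y = Mul(-132, Rational(1, 105)) = Rational(-44, 35) ≈ -1.2571)
Mul(y, Add(149, w)) = Mul(Rational(-44, 35), Add(149, Rational(-37, 52))) = Mul(Rational(-44, 35), Rational(7711, 52)) = Rational(-84821, 455)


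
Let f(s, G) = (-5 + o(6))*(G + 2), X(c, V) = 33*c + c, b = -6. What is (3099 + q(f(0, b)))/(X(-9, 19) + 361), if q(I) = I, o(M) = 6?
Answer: 619/11 ≈ 56.273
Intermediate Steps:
X(c, V) = 34*c
f(s, G) = 2 + G (f(s, G) = (-5 + 6)*(G + 2) = 1*(2 + G) = 2 + G)
(3099 + q(f(0, b)))/(X(-9, 19) + 361) = (3099 + (2 - 6))/(34*(-9) + 361) = (3099 - 4)/(-306 + 361) = 3095/55 = 3095*(1/55) = 619/11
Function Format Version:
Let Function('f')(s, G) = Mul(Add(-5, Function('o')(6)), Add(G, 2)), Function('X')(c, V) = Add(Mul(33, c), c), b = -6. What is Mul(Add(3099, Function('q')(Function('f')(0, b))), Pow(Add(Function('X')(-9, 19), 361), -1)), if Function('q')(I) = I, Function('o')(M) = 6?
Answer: Rational(619, 11) ≈ 56.273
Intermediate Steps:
Function('X')(c, V) = Mul(34, c)
Function('f')(s, G) = Add(2, G) (Function('f')(s, G) = Mul(Add(-5, 6), Add(G, 2)) = Mul(1, Add(2, G)) = Add(2, G))
Mul(Add(3099, Function('q')(Function('f')(0, b))), Pow(Add(Function('X')(-9, 19), 361), -1)) = Mul(Add(3099, Add(2, -6)), Pow(Add(Mul(34, -9), 361), -1)) = Mul(Add(3099, -4), Pow(Add(-306, 361), -1)) = Mul(3095, Pow(55, -1)) = Mul(3095, Rational(1, 55)) = Rational(619, 11)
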